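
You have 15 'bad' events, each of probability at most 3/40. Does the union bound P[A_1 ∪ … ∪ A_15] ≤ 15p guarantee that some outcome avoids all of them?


Union bound: P[∪_{i=1}^{15} A_i] ≤ Σ_i P[A_i] ≤ 15·p = 15·(3/40) = 9/8.
Numerically: 9/8 ≈ 1.125000.
Is 9/8 < 1? NO.
Since the bound 9/8 is ≥ 1, the union bound is uninformative here; it does NOT by itself certify existence.

15·p = 9/8 ≈ 1.125000; existence NOT certified by the union bound.


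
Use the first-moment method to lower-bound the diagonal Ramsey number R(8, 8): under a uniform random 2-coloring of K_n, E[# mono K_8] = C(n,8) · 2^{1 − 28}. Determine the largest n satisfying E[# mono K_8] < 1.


We need C(n, 8) · 2^{1 − 28} < 1, i.e. C(n, 8) < 2^{28 − 1} = 134217728.
Check values of n near the boundary:
  n = 39: C(39, 8) = 61523748; 61523748 < 134217728? YES
  n = 40: C(40, 8) = 76904685; 76904685 < 134217728? YES
  n = 41: C(41, 8) = 95548245; 95548245 < 134217728? YES
  n = 42: C(42, 8) = 118030185; 118030185 < 134217728? YES
  n = 43: C(43, 8) = 145008513; 145008513 < 134217728? NO
  n = 44: C(44, 8) = 177232627; 177232627 < 134217728? NO
  n = 45: C(45, 8) = 215553195; 215553195 < 134217728? NO
The largest n with C(n, 8) < 134217728 is n = 42 (where E[X] = 118030185/134217728 ≈ 0.879393). Hence R(8, 8) > 42, i.e. R(8, 8) ≥ 43.

Largest n = 42; hence R(8, 8) > 42.


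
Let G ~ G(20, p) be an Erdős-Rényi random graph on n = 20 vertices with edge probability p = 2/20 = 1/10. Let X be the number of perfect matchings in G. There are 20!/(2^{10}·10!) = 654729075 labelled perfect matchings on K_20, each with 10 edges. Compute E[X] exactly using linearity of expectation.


K_20 has 20!/(2^{10}·10!) = 654729075 labelled perfect matchings.
For each such perfect matching H, let X_H = 1 if all 10 edges of H are present in G. Then P[X_H = 1] = p^{10} = (1/10)^{10} = 1/10000000000.
Summing the indicators: E[X] = Σ_H E[X_H] = 654729075 · p^{10} = 654729075 · 1/10000000000 = 26189163/400000000.
Numerically: E[X] ≈ 0.0655.

E[X] = 654729075 · (1/10)^{10} = 26189163/400000000 ≈ 0.0655.


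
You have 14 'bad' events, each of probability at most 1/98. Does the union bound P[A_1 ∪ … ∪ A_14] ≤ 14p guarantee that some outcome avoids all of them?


Union bound: P[∪_{i=1}^{14} A_i] ≤ Σ_i P[A_i] ≤ 14·p = 14·(1/98) = 1/7.
Numerically: 1/7 ≈ 0.1429.
Is 1/7 < 1? YES.
Since P[∪ A_i] ≤ 1/7 < 1, the complement has P[∩ A_i^c] ≥ 1 − 1/7 = 6/7 > 0, so some outcome avoids every A_i.

14·p = 1/7 ≈ 0.1429; existence CERTIFIED by the union bound.


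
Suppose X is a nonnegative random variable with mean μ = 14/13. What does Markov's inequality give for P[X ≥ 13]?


μ = E[X] = 14/13, a = 13.
Markov: P[X ≥ 13] ≤ μ/a = (14/13)/13 = 14/169.
Numerically: ≈ 0.08284.
(Since a = 13 > μ = 1.07692, the bound 14/169 is < 1 and informative.)

P[X ≥ 13] ≤ 14/169 ≈ 0.08284.


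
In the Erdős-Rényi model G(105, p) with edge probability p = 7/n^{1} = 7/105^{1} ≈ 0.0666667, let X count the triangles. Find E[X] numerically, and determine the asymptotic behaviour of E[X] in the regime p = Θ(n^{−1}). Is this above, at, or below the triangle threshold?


Number of potential triangles: C(105, 3) = 187460.
Each occurs with probability p³ ≈ (0.0666667)³ ≈ 2.96296296e-04.
By linearity: E[X] = C(105, 3)·p³ ≈ 187460 · 2.96296296e-04 ≈ 55.543704.
Here α = 1, so p = 7/n is exactly at the triangle threshold p ~ 1/n. Asymptotically E[X] → c³/6 = 7³/6 = 343/6 ≈ 57.166667, a bounded constant. In this regime the triangle count is asymptotically Poisson(c³/6).

E[X] ≈ 55.543704; in regime p = Θ(1/n^{1}) E[X] stays bounded (at the triangle threshold p ~ 1/n).


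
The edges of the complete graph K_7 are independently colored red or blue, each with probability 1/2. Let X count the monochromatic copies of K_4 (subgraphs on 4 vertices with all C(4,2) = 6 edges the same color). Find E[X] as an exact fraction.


Let X = Σ_S X_S over the C(7, 4) = 35 subsets S of size 4, where X_S = 1 if the K_4 on S is monochromatic.
For a fixed S, the K_4 on S has C(4, 2) = 6 edges. P[all 6 edges red] = (1/2)^6, and likewise for blue, so P[monochromatic] = 2·(1/2)^6 = 2^{1 − 6} = 1/32.
By linearity: E[X] = C(7, 4) · 2^{1 − 6} = 35 · 1/32 = 35/32.
Numerically: E[X] ≈ 1.094.

E[X] = C(7,4)·2^(1−C(4,2)) = 35/32 ≈ 1.094.


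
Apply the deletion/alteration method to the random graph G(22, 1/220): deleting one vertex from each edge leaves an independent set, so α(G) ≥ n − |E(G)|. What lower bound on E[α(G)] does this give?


E[|E(G)|] = C(22, 2)·p = 231 · (1/220) = 21/20.
E[α(G)] ≥ n − E[|E(G)|] = 22 − 21/20 = 419/20.
Numerically: ≈ 20.950.
(This is only a lower bound; the true E[α(G)] may be larger.)

E[α(G)] ≥ 419/20 ≈ 20.950.


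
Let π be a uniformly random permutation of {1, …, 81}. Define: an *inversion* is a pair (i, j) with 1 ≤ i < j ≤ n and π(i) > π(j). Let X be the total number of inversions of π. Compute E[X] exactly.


Write X = Σ X_I over the C(81, 2) = 3240 pairs i < j, with X_I the indicator of one inversion.
There are 3240 indicators.
For each fixed pair i < j, the values π(i) and π(j) are two distinct elements of {1, …, 81} in uniformly random order; by symmetry P[π(i) > π(j)] = 1/2.
By linearity: E[X] = 3240 · (1/2) = C(81, 2) · (1/2) = 3240/2 = 1620 ≈ 1620.000.

E[X] = 1620 = 1620.000.


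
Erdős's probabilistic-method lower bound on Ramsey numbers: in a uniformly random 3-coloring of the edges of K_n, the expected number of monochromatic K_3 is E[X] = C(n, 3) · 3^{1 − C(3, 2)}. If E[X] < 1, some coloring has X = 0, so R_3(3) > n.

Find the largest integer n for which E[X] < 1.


We need C(n, 3) · 3^{1 − 3} < 1, i.e. C(n, 3) < 3^{3 − 1} = 9.
Check values of n near the boundary:
  n = 3: C(3, 3) = 1; 1 < 9? YES
  n = 4: C(4, 3) = 4; 4 < 9? YES
  n = 5: C(5, 3) = 10; 10 < 9? NO
  n = 6: C(6, 3) = 20; 20 < 9? NO
The largest n with C(n, 3) < 9 is n = 4 (where E[X] = 4/9 ≈ 0.444). Hence R_3(3) > 4, i.e. R_3(3) ≥ 5.

Largest n = 4; hence R_3(3) > 4.


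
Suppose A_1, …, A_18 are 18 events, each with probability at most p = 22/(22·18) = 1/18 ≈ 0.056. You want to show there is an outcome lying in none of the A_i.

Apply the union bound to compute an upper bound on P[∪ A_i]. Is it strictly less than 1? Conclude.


Union bound: P[∪_{i=1}^{18} A_i] ≤ Σ_i P[A_i] ≤ 18·p = 18·(1/18) = 1.
Numerically: 1 ≈ 1.000.
Is 1 < 1? NO.
Since the bound 1 is ≥ 1, the union bound is uninformative here; it does NOT by itself certify existence.

18·p = 1 ≈ 1.000; existence NOT certified by the union bound.


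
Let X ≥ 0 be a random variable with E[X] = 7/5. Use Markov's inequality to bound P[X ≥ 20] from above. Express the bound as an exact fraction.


μ = E[X] = 7/5, a = 20.
Markov: P[X ≥ 20] ≤ μ/a = (7/5)/20 = 7/100.
Numerically: ≈ 0.0700.
(Since a = 20 > μ = 1.4000, the bound 7/100 is < 1 and informative.)

P[X ≥ 20] ≤ 7/100 ≈ 0.0700.


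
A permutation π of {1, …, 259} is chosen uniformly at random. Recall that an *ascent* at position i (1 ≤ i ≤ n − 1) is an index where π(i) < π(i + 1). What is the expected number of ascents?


Write X = Σ X_I over i = 1, …, 258, with X_I the indicator of one ascent.
There are 258 indicators.
For each fixed i, the pair (π(i), π(i+1)) is a uniformly random ordered pair of distinct values from {1, …, 259}; by symmetry P[π(i) < π(i+1)] = 1/2.
By linearity: E[X] = 258 · (1/2) = (259 − 1) · (1/2) = 129 ≈ 129.0000.

E[X] = 129 = 129.0000.


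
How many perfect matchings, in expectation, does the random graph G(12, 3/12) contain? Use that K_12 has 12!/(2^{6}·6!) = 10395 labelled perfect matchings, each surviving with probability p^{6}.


K_12 has 12!/(2^{6}·6!) = 10395 labelled perfect matchings.
For each such perfect matching H, let X_H = 1 if all 6 edges of H are present in G. Then P[X_H = 1] = p^{6} = (1/4)^{6} = 1/4096.
By linearity of expectation: E[X] = Σ_H E[X_H] = 10395 · p^{6} = 10395 · 1/4096 = 10395/4096.
Numerically: E[X] ≈ 2.5378.

E[X] = 10395 · (1/4)^{6} = 10395/4096 ≈ 2.5378.


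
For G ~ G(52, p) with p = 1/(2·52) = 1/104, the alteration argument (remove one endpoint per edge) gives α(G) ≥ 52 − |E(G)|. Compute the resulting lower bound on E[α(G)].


E[|E(G)|] = C(52, 2)·p = 1326 · (1/104) = 51/4.
E[α(G)] ≥ n − E[|E(G)|] = 52 − 51/4 = 157/4.
Numerically: ≈ 39.250.
(This is only a lower bound; the true E[α(G)] may be larger.)

E[α(G)] ≥ 157/4 ≈ 39.250.


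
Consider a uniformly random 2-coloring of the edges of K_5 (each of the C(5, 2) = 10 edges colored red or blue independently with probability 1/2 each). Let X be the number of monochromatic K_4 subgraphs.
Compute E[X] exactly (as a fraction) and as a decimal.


Let X = Σ_S X_S over the C(5, 4) = 5 subsets S of size 4, where X_S = 1 if the K_4 on S is monochromatic.
For a fixed S, the K_4 on S has C(4, 2) = 6 edges. P[all 6 edges red] = (1/2)^6, and likewise for blue, so P[monochromatic] = 2·(1/2)^6 = 2^{1 − 6} = 1/32.
By linearity: E[X] = C(5, 4) · 2^{1 − 6} = 5 · 1/32 = 5/32.
Numerically: E[X] ≈ 0.1562.

E[X] = C(5,4)·2^(1−C(4,2)) = 5/32 ≈ 0.1562.


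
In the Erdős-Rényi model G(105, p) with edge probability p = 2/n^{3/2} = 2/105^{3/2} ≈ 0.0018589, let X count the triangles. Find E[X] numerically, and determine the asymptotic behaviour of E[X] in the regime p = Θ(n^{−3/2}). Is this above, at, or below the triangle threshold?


Number of potential triangles: C(105, 3) = 187460.
Each occurs with probability p³ ≈ (0.0018589)³ ≈ 6.4230032e-09.
By linearity: E[X] = C(105, 3)·p³ ≈ 187460 · 6.4230032e-09 ≈ 0.00120.
Since α = 3/2 > 1, p = c/n^{3/2} = o(1/n) is below the triangle threshold p ~ 1/n. Asymptotically E[X] ~ (c³/6)·n^{3(1−α)} = (2³/6)·n^{-1.5} → 0, so by Markov's inequality G has no triangles w.h.p.

E[X] ≈ 0.00120; in regime p = Θ(1/n^{3/2}) E[X] tends to 0 (below the triangle threshold p ~ 1/n).


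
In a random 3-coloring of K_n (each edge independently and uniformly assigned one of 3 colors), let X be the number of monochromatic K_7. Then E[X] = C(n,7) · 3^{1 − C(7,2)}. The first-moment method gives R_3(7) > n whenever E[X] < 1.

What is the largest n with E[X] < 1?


We need C(n, 7) · 3^{1 − 21} < 1, i.e. C(n, 7) < 3^{21 − 1} = 3486784401.
Check values of n near the boundary:
  n = 77: C(77, 7) = 2404808340; 2404808340 < 3486784401? YES
  n = 78: C(78, 7) = 2641902120; 2641902120 < 3486784401? YES
  n = 79: C(79, 7) = 2898753715; 2898753715 < 3486784401? YES
  n = 80: C(80, 7) = 3176716400; 3176716400 < 3486784401? YES
  n = 81: C(81, 7) = 3477216600; 3477216600 < 3486784401? YES
  n = 82: C(82, 7) = 3801756816; 3801756816 < 3486784401? NO
The largest n with C(n, 7) < 3486784401 is n = 81 (where E[X] = 42928600/43046721 ≈ 0.9972560). Hence R_3(7) > 81, i.e. R_3(7) ≥ 82.

Largest n = 81; hence R_3(7) > 81.


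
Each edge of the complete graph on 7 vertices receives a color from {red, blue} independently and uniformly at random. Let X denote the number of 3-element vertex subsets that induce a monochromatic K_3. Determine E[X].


Let X = Σ_S X_S over the C(7, 3) = 35 subsets S of size 3, where X_S = 1 if the K_3 on S is monochromatic.
For a fixed S, the K_3 on S has C(3, 2) = 3 edges. P[all 3 edges red] = (1/2)^3, and likewise for blue, so P[monochromatic] = 2·(1/2)^3 = 2^{1 − 3} = 1/4.
By linearity: E[X] = C(7, 3) · 2^{1 − 3} = 35 · 1/4 = 35/4.
Numerically: E[X] ≈ 8.750.

E[X] = C(7,3)·2^(1−C(3,2)) = 35/4 ≈ 8.750.


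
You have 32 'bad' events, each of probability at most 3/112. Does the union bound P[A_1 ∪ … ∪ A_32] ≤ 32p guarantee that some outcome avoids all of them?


Union bound: P[∪_{i=1}^{32} A_i] ≤ Σ_i P[A_i] ≤ 32·p = 32·(3/112) = 6/7.
Numerically: 6/7 ≈ 0.85714.
Is 6/7 < 1? YES.
Since P[∪ A_i] ≤ 6/7 < 1, the complement has P[∩ A_i^c] ≥ 1 − 6/7 = 1/7 > 0, so some outcome avoids every A_i.

32·p = 6/7 ≈ 0.85714; existence CERTIFIED by the union bound.


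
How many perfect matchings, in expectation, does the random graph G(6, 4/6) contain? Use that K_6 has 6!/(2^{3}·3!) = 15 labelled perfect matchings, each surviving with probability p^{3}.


K_6 has 6!/(2^{3}·3!) = 15 labelled perfect matchings.
For each such perfect matching H, let X_H = 1 if all 3 edges of H are present in G. Then P[X_H = 1] = p^{3} = (2/3)^{3} = 8/27.
By linearity: E[X] = Σ_H E[X_H] = 15 · p^{3} = 15 · 8/27 = 40/9.
Numerically: E[X] ≈ 4.444.

E[X] = 15 · (2/3)^{3} = 40/9 ≈ 4.444.


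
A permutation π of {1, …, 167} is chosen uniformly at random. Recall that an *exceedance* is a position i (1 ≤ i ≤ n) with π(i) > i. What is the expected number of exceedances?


Write X = Σ_{i=1}^{167} X_i, where X_i = 1_{π(i) > i}.
For each fixed i, π(i) is uniform over {1, …, 167} (marginal of a uniform permutation), so P[π(i) > i] = (n − i)/n. Summing: Σ_{i=1}^{167} (n − i)/n = (0 + 1 + … + 166)/167 = 167(167 − 1)/(2·167) = (167 − 1)/2.
Hence E[X] = Σ_{i=1}^{167} (167 − i)/167 = 83 ≈ 83.00000.

E[X] = 83 = 83.00000.


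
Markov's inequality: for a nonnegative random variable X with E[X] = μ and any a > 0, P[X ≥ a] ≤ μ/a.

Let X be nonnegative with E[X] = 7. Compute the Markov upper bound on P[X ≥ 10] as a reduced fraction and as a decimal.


μ = E[X] = 7, a = 10.
Markov: P[X ≥ 10] ≤ μ/a = (7)/10 = 7/10.
Numerically: ≈ 0.7000.
(Since a = 10 > μ = 7.0000, the bound 7/10 is < 1 and informative.)

P[X ≥ 10] ≤ 7/10 ≈ 0.7000.


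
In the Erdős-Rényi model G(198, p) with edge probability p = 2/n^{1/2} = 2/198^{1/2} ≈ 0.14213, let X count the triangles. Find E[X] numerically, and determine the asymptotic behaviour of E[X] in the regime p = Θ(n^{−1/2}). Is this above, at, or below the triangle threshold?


Number of potential triangles: C(198, 3) = 1274196.
Each occurs with probability p³ ≈ (0.14213)³ ≈ 2.8713901e-03.
By linearity: E[X] = C(198, 3)·p³ ≈ 1274196 · 2.8713901e-03 ≈ 3658.71380.
Since α = 1/2 < 1, p = c/n^{1/2} ≫ 1/n is above the triangle threshold p ~ 1/n. Asymptotically E[X] ~ (c³/6)·n^{3(1−α)} = (2³/6)·n^{1.5} → ∞; triangles are abundant w.h.p.

E[X] ≈ 3658.71380; in regime p = Θ(1/n^{1/2}) E[X] diverges (above the triangle threshold p ~ 1/n).


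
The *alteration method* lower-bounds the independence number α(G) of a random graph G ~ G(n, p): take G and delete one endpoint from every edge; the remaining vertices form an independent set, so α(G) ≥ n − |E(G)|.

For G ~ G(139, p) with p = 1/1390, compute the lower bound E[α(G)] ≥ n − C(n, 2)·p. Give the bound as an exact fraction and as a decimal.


E[|E(G)|] = C(139, 2)·p = 9591 · (1/1390) = 69/10.
E[α(G)] ≥ n − E[|E(G)|] = 139 − 69/10 = 1321/10.
Numerically: ≈ 132.100.
(This is only a lower bound; the true E[α(G)] may be larger.)

E[α(G)] ≥ 1321/10 ≈ 132.100.


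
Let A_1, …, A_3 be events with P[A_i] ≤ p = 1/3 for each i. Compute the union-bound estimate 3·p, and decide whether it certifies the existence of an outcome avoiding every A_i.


Union bound: P[∪_{i=1}^{3} A_i] ≤ Σ_i P[A_i] ≤ 3·p = 3·(1/3) = 1.
Numerically: 1 ≈ 1.000.
Is 1 < 1? NO.
Since the bound 1 is ≥ 1, the union bound is uninformative here; it does NOT by itself certify existence.

3·p = 1 ≈ 1.000; existence NOT certified by the union bound.


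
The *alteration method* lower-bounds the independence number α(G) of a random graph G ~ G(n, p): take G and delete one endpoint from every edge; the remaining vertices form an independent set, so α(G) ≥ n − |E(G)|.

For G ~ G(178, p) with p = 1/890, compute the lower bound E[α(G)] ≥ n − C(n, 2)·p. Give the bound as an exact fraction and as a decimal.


E[|E(G)|] = C(178, 2)·p = 15753 · (1/890) = 177/10.
E[α(G)] ≥ n − E[|E(G)|] = 178 − 177/10 = 1603/10.
Numerically: ≈ 160.30000.
(This is only a lower bound; the true E[α(G)] may be larger.)

E[α(G)] ≥ 1603/10 ≈ 160.30000.


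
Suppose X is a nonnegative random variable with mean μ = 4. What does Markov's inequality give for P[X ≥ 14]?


μ = E[X] = 4, a = 14.
Markov: P[X ≥ 14] ≤ μ/a = (4)/14 = 2/7.
Numerically: ≈ 0.28571.
(Since a = 14 > μ = 4.00000, the bound 2/7 is < 1 and informative.)

P[X ≥ 14] ≤ 2/7 ≈ 0.28571.


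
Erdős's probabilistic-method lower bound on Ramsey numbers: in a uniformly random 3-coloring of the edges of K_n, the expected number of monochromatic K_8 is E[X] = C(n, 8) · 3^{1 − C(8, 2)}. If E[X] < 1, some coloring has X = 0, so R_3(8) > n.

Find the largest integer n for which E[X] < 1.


We need C(n, 8) · 3^{1 − 28} < 1, i.e. C(n, 8) < 3^{28 − 1} = 7625597484987.
Check values of n near the boundary:
  n = 153: C(153, 8) = 6183023199255; 6183023199255 < 7625597484987? YES
  n = 154: C(154, 8) = 6521818990995; 6521818990995 < 7625597484987? YES
  n = 155: C(155, 8) = 6876747915675; 6876747915675 < 7625597484987? YES
  n = 156: C(156, 8) = 7248464019225; 7248464019225 < 7625597484987? YES
  n = 157: C(157, 8) = 7637643295425; 7637643295425 < 7625597484987? NO
The largest n with C(n, 8) < 7625597484987 is n = 156 (where E[X] = 805384891025/847288609443 ≈ 0.951). Hence R_3(8) > 156, i.e. R_3(8) ≥ 157.

Largest n = 156; hence R_3(8) > 156.


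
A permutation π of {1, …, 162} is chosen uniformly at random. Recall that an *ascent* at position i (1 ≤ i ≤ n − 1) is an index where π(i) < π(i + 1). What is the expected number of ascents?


Write X = Σ X_I over i = 1, …, 161, with X_I the indicator of one ascent.
There are 161 indicators.
For each fixed i, the pair (π(i), π(i+1)) is a uniformly random ordered pair of distinct values from {1, …, 162}; by symmetry P[π(i) < π(i+1)] = 1/2.
By linearity: E[X] = 161 · (1/2) = (162 − 1) · (1/2) = 161/2 ≈ 80.5000.

E[X] = 161/2 = 80.5000.


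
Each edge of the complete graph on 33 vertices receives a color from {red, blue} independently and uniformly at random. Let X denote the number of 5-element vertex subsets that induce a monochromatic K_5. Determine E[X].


Let X = Σ_S X_S over the C(33, 5) = 237336 subsets S of size 5, where X_S = 1 if the K_5 on S is monochromatic.
For a fixed S, the K_5 on S has C(5, 2) = 10 edges. P[all 10 edges red] = (1/2)^10, and likewise for blue, so P[monochromatic] = 2·(1/2)^10 = 2^{1 − 10} = 1/512.
By linearity: E[X] = C(33, 5) · 2^{1 − 10} = 237336 · 1/512 = 29667/64.
Numerically: E[X] ≈ 463.547.

E[X] = C(33,5)·2^(1−C(5,2)) = 29667/64 ≈ 463.547.


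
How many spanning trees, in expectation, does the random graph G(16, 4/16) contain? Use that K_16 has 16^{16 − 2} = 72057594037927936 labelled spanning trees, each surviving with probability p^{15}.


K_16 has 16^{16 − 2} = 72057594037927936 labelled spanning trees.
For each such spanning tree H, let X_H = 1 if all 15 edges of H are present in G. Then P[X_H = 1] = p^{15} = (1/4)^{15} = 1/1073741824.
By linearity: E[X] = Σ_H E[X_H] = 72057594037927936 · p^{15} = 72057594037927936 · 1/1073741824 = 67108864.
Numerically: E[X] ≈ 6.711e+07.

E[X] = 72057594037927936 · (1/4)^{15} = 67108864 ≈ 6.711e+07.


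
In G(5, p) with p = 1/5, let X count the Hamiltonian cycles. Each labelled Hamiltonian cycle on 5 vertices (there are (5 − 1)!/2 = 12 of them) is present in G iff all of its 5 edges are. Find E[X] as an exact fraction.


K_5 has (5 − 1)!/2 = 12 labelled Hamiltonian cycles.
For each such Hamiltonian cycle H, let X_H = 1 if all 5 edges of H are present in G. Then P[X_H = 1] = p^{5} = (1/5)^{5} = 1/3125.
By linearity: E[X] = Σ_H E[X_H] = 12 · p^{5} = 12 · 1/3125 = 12/3125.
Numerically: E[X] ≈ 0.00384.

E[X] = 12 · (1/5)^{5} = 12/3125 ≈ 0.00384.


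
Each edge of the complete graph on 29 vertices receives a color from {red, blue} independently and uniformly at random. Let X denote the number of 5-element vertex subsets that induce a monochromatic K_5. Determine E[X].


Let X = Σ_S X_S over the C(29, 5) = 118755 subsets S of size 5, where X_S = 1 if the K_5 on S is monochromatic.
For a fixed S, the K_5 on S has C(5, 2) = 10 edges. P[all 10 edges red] = (1/2)^10, and likewise for blue, so P[monochromatic] = 2·(1/2)^10 = 2^{1 − 10} = 1/512.
Summing: E[X] = C(29, 5) · 2^{1 − 10} = 118755 · 1/512 = 118755/512.
Numerically: E[X] ≈ 231.943.

E[X] = C(29,5)·2^(1−C(5,2)) = 118755/512 ≈ 231.943.


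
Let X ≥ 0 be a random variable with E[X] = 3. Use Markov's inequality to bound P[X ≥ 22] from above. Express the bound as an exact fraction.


μ = E[X] = 3, a = 22.
Markov: P[X ≥ 22] ≤ μ/a = (3)/22 = 3/22.
Numerically: ≈ 0.1364.
(Since a = 22 > μ = 3.0000, the bound 3/22 is < 1 and informative.)

P[X ≥ 22] ≤ 3/22 ≈ 0.1364.


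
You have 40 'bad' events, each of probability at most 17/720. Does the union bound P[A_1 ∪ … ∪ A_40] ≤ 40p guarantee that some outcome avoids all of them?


Union bound: P[∪_{i=1}^{40} A_i] ≤ Σ_i P[A_i] ≤ 40·p = 40·(17/720) = 17/18.
Numerically: 17/18 ≈ 0.9444444.
Is 17/18 < 1? YES.
Since P[∪ A_i] ≤ 17/18 < 1, the complement has P[∩ A_i^c] ≥ 1 − 17/18 = 1/18 > 0, so some outcome avoids every A_i.

40·p = 17/18 ≈ 0.9444444; existence CERTIFIED by the union bound.


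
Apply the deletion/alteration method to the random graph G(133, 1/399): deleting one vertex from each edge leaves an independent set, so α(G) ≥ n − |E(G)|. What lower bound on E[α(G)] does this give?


E[|E(G)|] = C(133, 2)·p = 8778 · (1/399) = 22.
E[α(G)] ≥ n − E[|E(G)|] = 133 − 22 = 111.
Numerically: ≈ 111.000000.
(This is only a lower bound; the true E[α(G)] may be larger.)

E[α(G)] ≥ 111 ≈ 111.000000.


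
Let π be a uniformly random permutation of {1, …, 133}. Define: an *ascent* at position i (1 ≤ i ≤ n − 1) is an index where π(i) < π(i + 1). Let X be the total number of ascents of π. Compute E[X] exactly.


Write X = Σ X_I over i = 1, …, 132, with X_I the indicator of one ascent.
There are 132 indicators.
For each fixed i, the pair (π(i), π(i+1)) is a uniformly random ordered pair of distinct values from {1, …, 133}; by symmetry P[π(i) < π(i+1)] = 1/2.
By linearity: E[X] = 132 · (1/2) = (133 − 1) · (1/2) = 66 ≈ 66.00000.

E[X] = 66 = 66.00000.


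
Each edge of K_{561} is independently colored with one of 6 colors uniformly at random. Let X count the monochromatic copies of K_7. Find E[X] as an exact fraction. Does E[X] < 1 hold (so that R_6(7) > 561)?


E[X] = C(561, 7) · 6^{1 − 21} = 3341868282890280 · 6^{−20} = 3341868282890280/3656158440062976.
As a reduced fraction: E[X] = 46414837262365/50779978334208 ≈ 0.914038.
Is E[X] < 1? YES.
Since E[X] < 1, there exists a 6-coloring of K_{561} with no monochromatic K_7; hence R_6(7) > 561.

E[X] = 46414837262365/50779978334208 ≈ 0.914038; E[X] < 1, so R_6(7) > 561.


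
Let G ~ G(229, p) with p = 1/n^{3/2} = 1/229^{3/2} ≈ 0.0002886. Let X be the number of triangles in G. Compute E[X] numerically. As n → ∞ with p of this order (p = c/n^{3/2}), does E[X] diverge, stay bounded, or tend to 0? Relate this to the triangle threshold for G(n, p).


Number of potential triangles: C(229, 3) = 1975354.
Each occurs with probability p³ ≈ (0.0002886)³ ≈ 2.402926e-11.
By linearity: E[X] = C(229, 3)·p³ ≈ 1975354 · 2.402926e-11 ≈ 0.0000.
Since α = 3/2 > 1, p = c/n^{3/2} = o(1/n) is below the triangle threshold p ~ 1/n. Asymptotically E[X] ~ (c³/6)·n^{3(1−α)} = (1³/6)·n^{-1.5} → 0, so by Markov's inequality G has no triangles w.h.p.

E[X] ≈ 0.0000; in regime p = Θ(1/n^{3/2}) E[X] tends to 0 (below the triangle threshold p ~ 1/n).


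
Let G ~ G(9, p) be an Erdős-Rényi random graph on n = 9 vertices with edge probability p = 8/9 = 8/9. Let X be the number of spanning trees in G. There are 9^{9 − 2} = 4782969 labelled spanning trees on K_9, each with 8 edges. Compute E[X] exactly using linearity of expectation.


K_9 has 9^{9 − 2} = 4782969 labelled spanning trees.
For each such spanning tree H, let X_H = 1 if all 8 edges of H are present in G. Then P[X_H = 1] = p^{8} = (8/9)^{8} = 16777216/43046721.
By linearity: E[X] = Σ_H E[X_H] = 4782969 · p^{8} = 4782969 · 16777216/43046721 = 16777216/9.
Numerically: E[X] ≈ 1.864e+06.

E[X] = 4782969 · (8/9)^{8} = 16777216/9 ≈ 1.864e+06.


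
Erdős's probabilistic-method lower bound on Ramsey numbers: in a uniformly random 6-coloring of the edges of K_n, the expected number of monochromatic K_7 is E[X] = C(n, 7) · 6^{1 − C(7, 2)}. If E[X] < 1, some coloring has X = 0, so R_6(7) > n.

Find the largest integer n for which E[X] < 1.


We need C(n, 7) · 6^{1 − 21} < 1, i.e. C(n, 7) < 6^{21 − 1} = 3656158440062976.
Check values of n near the boundary:
  n = 565: C(565, 7) = 3513212521235560; 3513212521235560 < 3656158440062976? YES
  n = 566: C(566, 7) = 3557206237959440; 3557206237959440 < 3656158440062976? YES
  n = 567: C(567, 7) = 3601671315933933; 3601671315933933 < 3656158440062976? YES
  n = 568: C(568, 7) = 3646611956239704; 3646611956239704 < 3656158440062976? YES
  n = 569: C(569, 7) = 3692032389858348; 3692032389858348 < 3656158440062976? NO
The largest n with C(n, 7) < 3656158440062976 is n = 568 (where E[X] = 16882462760369/16926659444736 ≈ 0.9974). Hence R_6(7) > 568, i.e. R_6(7) ≥ 569.

Largest n = 568; hence R_6(7) > 568.


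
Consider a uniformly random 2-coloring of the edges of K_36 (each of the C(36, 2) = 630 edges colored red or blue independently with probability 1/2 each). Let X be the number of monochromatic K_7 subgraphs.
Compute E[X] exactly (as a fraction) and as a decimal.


Let X = Σ_S X_S over the C(36, 7) = 8347680 subsets S of size 7, where X_S = 1 if the K_7 on S is monochromatic.
For a fixed S, the K_7 on S has C(7, 2) = 21 edges. P[all 21 edges red] = (1/2)^21, and likewise for blue, so P[monochromatic] = 2·(1/2)^21 = 2^{1 − 21} = 1/1048576.
By linearity: E[X] = C(36, 7) · 2^{1 − 21} = 8347680 · 1/1048576 = 260865/32768.
Numerically: E[X] ≈ 7.961.

E[X] = C(36,7)·2^(1−C(7,2)) = 260865/32768 ≈ 7.961.


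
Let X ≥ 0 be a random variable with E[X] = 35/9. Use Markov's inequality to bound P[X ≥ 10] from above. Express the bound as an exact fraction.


μ = E[X] = 35/9, a = 10.
Markov: P[X ≥ 10] ≤ μ/a = (35/9)/10 = 7/18.
Numerically: ≈ 0.3889.
(Since a = 10 > μ = 3.8889, the bound 7/18 is < 1 and informative.)

P[X ≥ 10] ≤ 7/18 ≈ 0.3889.


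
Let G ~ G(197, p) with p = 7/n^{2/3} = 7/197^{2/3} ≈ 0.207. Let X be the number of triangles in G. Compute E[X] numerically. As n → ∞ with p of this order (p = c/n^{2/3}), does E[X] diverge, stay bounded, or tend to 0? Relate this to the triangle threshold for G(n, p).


Number of potential triangles: C(197, 3) = 1254890.
Each occurs with probability p³ ≈ (0.207)³ ≈ 8.83816e-03.
By linearity: E[X] = C(197, 3)·p³ ≈ 1254890 · 8.83816e-03 ≈ 11090.914.
Since α = 2/3 < 1, p = c/n^{2/3} ≫ 1/n is above the triangle threshold p ~ 1/n. Asymptotically E[X] ~ (c³/6)·n^{3(1−α)} = (7³/6)·n^{1} → ∞; triangles are abundant w.h.p.

E[X] ≈ 11090.914; in regime p = Θ(1/n^{2/3}) E[X] diverges (above the triangle threshold p ~ 1/n).


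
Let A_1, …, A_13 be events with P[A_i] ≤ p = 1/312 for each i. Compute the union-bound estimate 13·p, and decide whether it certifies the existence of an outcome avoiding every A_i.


Union bound: P[∪_{i=1}^{13} A_i] ≤ Σ_i P[A_i] ≤ 13·p = 13·(1/312) = 1/24.
Numerically: 1/24 ≈ 0.0417.
Is 1/24 < 1? YES.
Since P[∪ A_i] ≤ 1/24 < 1, the complement has P[∩ A_i^c] ≥ 1 − 1/24 = 23/24 > 0, so some outcome avoids every A_i.

13·p = 1/24 ≈ 0.0417; existence CERTIFIED by the union bound.


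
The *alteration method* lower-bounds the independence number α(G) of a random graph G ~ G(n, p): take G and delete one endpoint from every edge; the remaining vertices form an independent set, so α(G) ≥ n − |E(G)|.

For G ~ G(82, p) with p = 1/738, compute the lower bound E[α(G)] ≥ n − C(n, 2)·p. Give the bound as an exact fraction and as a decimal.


E[|E(G)|] = C(82, 2)·p = 3321 · (1/738) = 9/2.
E[α(G)] ≥ n − E[|E(G)|] = 82 − 9/2 = 155/2.
Numerically: ≈ 77.500.
(This is only a lower bound; the true E[α(G)] may be larger.)

E[α(G)] ≥ 155/2 ≈ 77.500.


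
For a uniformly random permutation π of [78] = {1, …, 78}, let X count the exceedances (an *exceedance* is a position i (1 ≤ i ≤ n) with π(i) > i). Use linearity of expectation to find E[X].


Write X = Σ_{i=1}^{78} X_i, where X_i = 1_{π(i) > i}.
For each fixed i, π(i) is uniform over {1, …, 78} (marginal of a uniform permutation), so P[π(i) > i] = (n − i)/n. Summing: Σ_{i=1}^{78} (n − i)/n = (0 + 1 + … + 77)/78 = 78(78 − 1)/(2·78) = (78 − 1)/2.
Hence E[X] = Σ_{i=1}^{78} (78 − i)/78 = 77/2 ≈ 38.50000.

E[X] = 77/2 = 38.50000.


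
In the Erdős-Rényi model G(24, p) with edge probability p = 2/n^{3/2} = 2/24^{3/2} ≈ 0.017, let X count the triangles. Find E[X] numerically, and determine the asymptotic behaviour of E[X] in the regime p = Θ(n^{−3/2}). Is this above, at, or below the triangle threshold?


Number of potential triangles: C(24, 3) = 2024.
Each occurs with probability p³ ≈ (0.017)³ ≈ 4.92197e-06.
By linearity: E[X] = C(24, 3)·p³ ≈ 2024 · 4.92197e-06 ≈ 0.010.
Since α = 3/2 > 1, p = c/n^{3/2} = o(1/n) is below the triangle threshold p ~ 1/n. Asymptotically E[X] ~ (c³/6)·n^{3(1−α)} = (2³/6)·n^{-1.5} → 0, so by Markov's inequality G has no triangles w.h.p.

E[X] ≈ 0.010; in regime p = Θ(1/n^{3/2}) E[X] tends to 0 (below the triangle threshold p ~ 1/n).


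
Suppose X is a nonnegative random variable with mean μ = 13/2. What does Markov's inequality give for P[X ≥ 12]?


μ = E[X] = 13/2, a = 12.
Markov: P[X ≥ 12] ≤ μ/a = (13/2)/12 = 13/24.
Numerically: ≈ 0.542.
(Since a = 12 > μ = 6.500, the bound 13/24 is < 1 and informative.)

P[X ≥ 12] ≤ 13/24 ≈ 0.542.


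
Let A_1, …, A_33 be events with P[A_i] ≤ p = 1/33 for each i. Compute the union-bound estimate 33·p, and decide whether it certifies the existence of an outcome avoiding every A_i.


Union bound: P[∪_{i=1}^{33} A_i] ≤ Σ_i P[A_i] ≤ 33·p = 33·(1/33) = 1.
Numerically: 1 ≈ 1.000000.
Is 1 < 1? NO.
Since the bound 1 is ≥ 1, the union bound is uninformative here; it does NOT by itself certify existence.

33·p = 1 ≈ 1.000000; existence NOT certified by the union bound.


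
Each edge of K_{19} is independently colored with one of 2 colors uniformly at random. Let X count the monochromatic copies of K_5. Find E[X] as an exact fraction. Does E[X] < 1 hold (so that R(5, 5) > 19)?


E[X] = C(19, 5) · 2^{1 − 10} = 11628 · 2^{−9} = 11628/512.
As a reduced fraction: E[X] = 2907/128 ≈ 22.71094.
Is E[X] < 1? NO.
Since E[X] ≥ 1, the first-moment bound is inconclusive at n = 19; it does NOT by itself certify R(5, 5) > 19.

E[X] = 2907/128 ≈ 22.71094; E[X] ≥ 1; first-moment method inconclusive here.


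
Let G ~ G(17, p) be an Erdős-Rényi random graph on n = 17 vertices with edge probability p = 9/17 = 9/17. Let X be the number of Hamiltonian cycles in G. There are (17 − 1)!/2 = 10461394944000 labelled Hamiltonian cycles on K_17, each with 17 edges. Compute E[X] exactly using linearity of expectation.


K_17 has (17 − 1)!/2 = 10461394944000 labelled Hamiltonian cycles.
For each such Hamiltonian cycle H, let X_H = 1 if all 17 edges of H are present in G. Then P[X_H = 1] = p^{17} = (9/17)^{17} = 16677181699666569/827240261886336764177.
Summing the indicators: E[X] = Σ_H E[X_H] = 10461394944000 · p^{17} = 10461394944000 · 16677181699666569/827240261886336764177 = 174466584313061171422427136000/827240261886336764177.
Numerically: E[X] ≈ 2.11e+08.

E[X] = 10461394944000 · (9/17)^{17} = 174466584313061171422427136000/827240261886336764177 ≈ 2.11e+08.


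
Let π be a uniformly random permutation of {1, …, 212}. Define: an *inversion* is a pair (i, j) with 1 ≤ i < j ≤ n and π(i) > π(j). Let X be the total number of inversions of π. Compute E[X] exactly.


Write X = Σ X_I over the C(212, 2) = 22366 pairs i < j, with X_I the indicator of one inversion.
There are 22366 indicators.
For each fixed pair i < j, the values π(i) and π(j) are two distinct elements of {1, …, 212} in uniformly random order; by symmetry P[π(i) > π(j)] = 1/2.
By linearity: E[X] = 22366 · (1/2) = C(212, 2) · (1/2) = 22366/2 = 11183 ≈ 11183.000.

E[X] = 11183 = 11183.000.


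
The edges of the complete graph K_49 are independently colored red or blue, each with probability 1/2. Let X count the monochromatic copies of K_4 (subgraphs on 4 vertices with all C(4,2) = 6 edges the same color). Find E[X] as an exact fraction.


Let X = Σ_S X_S over the C(49, 4) = 211876 subsets S of size 4, where X_S = 1 if the K_4 on S is monochromatic.
For a fixed S, the K_4 on S has C(4, 2) = 6 edges. P[all 6 edges red] = (1/2)^6, and likewise for blue, so P[monochromatic] = 2·(1/2)^6 = 2^{1 − 6} = 1/32.
By linearity: E[X] = C(49, 4) · 2^{1 − 6} = 211876 · 1/32 = 52969/8.
Numerically: E[X] ≈ 6621.125.

E[X] = C(49,4)·2^(1−C(4,2)) = 52969/8 ≈ 6621.125.


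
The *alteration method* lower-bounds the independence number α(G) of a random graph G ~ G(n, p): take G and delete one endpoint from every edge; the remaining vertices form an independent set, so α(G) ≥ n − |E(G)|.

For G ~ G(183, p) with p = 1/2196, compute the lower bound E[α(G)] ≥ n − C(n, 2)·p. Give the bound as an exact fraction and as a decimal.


E[|E(G)|] = C(183, 2)·p = 16653 · (1/2196) = 91/12.
E[α(G)] ≥ n − E[|E(G)|] = 183 − 91/12 = 2105/12.
Numerically: ≈ 175.417.
(This is only a lower bound; the true E[α(G)] may be larger.)

E[α(G)] ≥ 2105/12 ≈ 175.417.


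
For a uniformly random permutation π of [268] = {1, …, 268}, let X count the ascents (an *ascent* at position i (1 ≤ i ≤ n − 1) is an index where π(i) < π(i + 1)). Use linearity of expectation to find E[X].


Write X = Σ X_I over i = 1, …, 267, with X_I the indicator of one ascent.
There are 267 indicators.
For each fixed i, the pair (π(i), π(i+1)) is a uniformly random ordered pair of distinct values from {1, …, 268}; by symmetry P[π(i) < π(i+1)] = 1/2.
By linearity: E[X] = 267 · (1/2) = (268 − 1) · (1/2) = 267/2 ≈ 133.5000.

E[X] = 267/2 = 133.5000.


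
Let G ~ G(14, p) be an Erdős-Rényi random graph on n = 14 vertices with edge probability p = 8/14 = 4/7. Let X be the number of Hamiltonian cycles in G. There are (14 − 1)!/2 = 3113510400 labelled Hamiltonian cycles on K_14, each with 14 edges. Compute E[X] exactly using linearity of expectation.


K_14 has (14 − 1)!/2 = 3113510400 labelled Hamiltonian cycles.
For each such Hamiltonian cycle H, let X_H = 1 if all 14 edges of H are present in G. Then P[X_H = 1] = p^{14} = (4/7)^{14} = 268435456/678223072849.
By linearity of expectation: E[X] = Σ_H E[X_H] = 3113510400 · p^{14} = 3113510400 · 268435456/678223072849 = 119396654854963200/96889010407.
Numerically: E[X] ≈ 1.2323e+06.

E[X] = 3113510400 · (4/7)^{14} = 119396654854963200/96889010407 ≈ 1.2323e+06.


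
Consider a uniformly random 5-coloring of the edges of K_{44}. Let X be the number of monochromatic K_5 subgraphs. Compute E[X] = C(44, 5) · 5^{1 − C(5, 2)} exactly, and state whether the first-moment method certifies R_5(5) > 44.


E[X] = C(44, 5) · 5^{1 − 10} = 1086008 · 5^{−9} = 1086008/1953125.
As a reduced fraction: E[X] = 1086008/1953125 ≈ 0.556036.
Is E[X] < 1? YES.
Since E[X] < 1, there exists a 5-coloring of K_{44} with no monochromatic K_5; hence R_5(5) > 44.

E[X] = 1086008/1953125 ≈ 0.556036; E[X] < 1, so R_5(5) > 44.


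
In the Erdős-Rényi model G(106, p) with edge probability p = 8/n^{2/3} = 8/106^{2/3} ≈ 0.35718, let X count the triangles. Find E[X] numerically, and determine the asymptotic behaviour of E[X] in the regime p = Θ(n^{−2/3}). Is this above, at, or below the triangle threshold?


Number of potential triangles: C(106, 3) = 192920.
Each occurs with probability p³ ≈ (0.35718)³ ≈ 4.5567818e-02.
By linearity: E[X] = C(106, 3)·p³ ≈ 192920 · 4.5567818e-02 ≈ 8790.94340.
Since α = 2/3 < 1, p = c/n^{2/3} ≫ 1/n is above the triangle threshold p ~ 1/n. Asymptotically E[X] ~ (c³/6)·n^{3(1−α)} = (8³/6)·n^{1} → ∞; triangles are abundant w.h.p.

E[X] ≈ 8790.94340; in regime p = Θ(1/n^{2/3}) E[X] diverges (above the triangle threshold p ~ 1/n).


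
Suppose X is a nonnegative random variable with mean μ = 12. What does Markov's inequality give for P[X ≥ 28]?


μ = E[X] = 12, a = 28.
Markov: P[X ≥ 28] ≤ μ/a = (12)/28 = 3/7.
Numerically: ≈ 0.429.
(Since a = 28 > μ = 12.000, the bound 3/7 is < 1 and informative.)

P[X ≥ 28] ≤ 3/7 ≈ 0.429.


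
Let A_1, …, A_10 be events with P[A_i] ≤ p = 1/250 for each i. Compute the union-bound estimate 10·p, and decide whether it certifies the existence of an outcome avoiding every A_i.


Union bound: P[∪_{i=1}^{10} A_i] ≤ Σ_i P[A_i] ≤ 10·p = 10·(1/250) = 1/25.
Numerically: 1/25 ≈ 0.04000.
Is 1/25 < 1? YES.
Since P[∪ A_i] ≤ 1/25 < 1, the complement has P[∩ A_i^c] ≥ 1 − 1/25 = 24/25 > 0, so some outcome avoids every A_i.

10·p = 1/25 ≈ 0.04000; existence CERTIFIED by the union bound.


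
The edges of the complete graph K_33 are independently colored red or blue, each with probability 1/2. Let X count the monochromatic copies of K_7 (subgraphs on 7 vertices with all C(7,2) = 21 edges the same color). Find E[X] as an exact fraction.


Let X = Σ_S X_S over the C(33, 7) = 4272048 subsets S of size 7, where X_S = 1 if the K_7 on S is monochromatic.
For a fixed S, the K_7 on S has C(7, 2) = 21 edges. P[all 21 edges red] = (1/2)^21, and likewise for blue, so P[monochromatic] = 2·(1/2)^21 = 2^{1 − 21} = 1/1048576.
Summing: E[X] = C(33, 7) · 2^{1 − 21} = 4272048 · 1/1048576 = 267003/65536.
Numerically: E[X] ≈ 4.07414.

E[X] = C(33,7)·2^(1−C(7,2)) = 267003/65536 ≈ 4.07414.


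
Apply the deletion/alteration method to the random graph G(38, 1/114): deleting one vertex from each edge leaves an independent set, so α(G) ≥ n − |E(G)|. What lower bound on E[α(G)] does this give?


E[|E(G)|] = C(38, 2)·p = 703 · (1/114) = 37/6.
E[α(G)] ≥ n − E[|E(G)|] = 38 − 37/6 = 191/6.
Numerically: ≈ 31.833333.
(This is only a lower bound; the true E[α(G)] may be larger.)

E[α(G)] ≥ 191/6 ≈ 31.833333.


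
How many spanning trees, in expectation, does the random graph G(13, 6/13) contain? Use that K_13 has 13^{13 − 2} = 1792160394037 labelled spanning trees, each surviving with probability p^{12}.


K_13 has 13^{13 − 2} = 1792160394037 labelled spanning trees.
For each such spanning tree H, let X_H = 1 if all 12 edges of H are present in G. Then P[X_H = 1] = p^{12} = (6/13)^{12} = 2176782336/23298085122481.
By linearity: E[X] = Σ_H E[X_H] = 1792160394037 · p^{12} = 1792160394037 · 2176782336/23298085122481 = 2176782336/13.
Numerically: E[X] ≈ 1.67445e+08.

E[X] = 1792160394037 · (6/13)^{12} = 2176782336/13 ≈ 1.67445e+08.


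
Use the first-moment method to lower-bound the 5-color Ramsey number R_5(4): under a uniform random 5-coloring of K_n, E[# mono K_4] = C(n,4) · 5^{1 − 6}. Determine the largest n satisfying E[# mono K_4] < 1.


We need C(n, 4) · 5^{1 − 6} < 1, i.e. C(n, 4) < 5^{6 − 1} = 3125.
Check values of n near the boundary:
  n = 12: C(12, 4) = 495; 495 < 3125? YES
  n = 13: C(13, 4) = 715; 715 < 3125? YES
  n = 14: C(14, 4) = 1001; 1001 < 3125? YES
  n = 15: C(15, 4) = 1365; 1365 < 3125? YES
  n = 16: C(16, 4) = 1820; 1820 < 3125? YES
  n = 17: C(17, 4) = 2380; 2380 < 3125? YES
  n = 18: C(18, 4) = 3060; 3060 < 3125? YES
  n = 19: C(19, 4) = 3876; 3876 < 3125? NO
The largest n with C(n, 4) < 3125 is n = 18 (where E[X] = 612/625 ≈ 0.979). Hence R_5(4) > 18, i.e. R_5(4) ≥ 19.

Largest n = 18; hence R_5(4) > 18.


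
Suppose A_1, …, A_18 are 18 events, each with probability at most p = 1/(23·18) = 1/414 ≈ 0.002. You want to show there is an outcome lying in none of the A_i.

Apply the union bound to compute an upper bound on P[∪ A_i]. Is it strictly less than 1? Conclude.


Union bound: P[∪_{i=1}^{18} A_i] ≤ Σ_i P[A_i] ≤ 18·p = 18·(1/414) = 1/23.
Numerically: 1/23 ≈ 0.043.
Is 1/23 < 1? YES.
Since P[∪ A_i] ≤ 1/23 < 1, the complement has P[∩ A_i^c] ≥ 1 − 1/23 = 22/23 > 0, so some outcome avoids every A_i.

18·p = 1/23 ≈ 0.043; existence CERTIFIED by the union bound.
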